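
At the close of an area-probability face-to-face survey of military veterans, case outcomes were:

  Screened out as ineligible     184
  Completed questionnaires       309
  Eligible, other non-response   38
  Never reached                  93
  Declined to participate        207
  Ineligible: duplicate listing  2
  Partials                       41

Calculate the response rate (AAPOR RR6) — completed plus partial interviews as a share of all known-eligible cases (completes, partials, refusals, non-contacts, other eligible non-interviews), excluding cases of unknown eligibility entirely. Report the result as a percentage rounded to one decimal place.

Not eligible = 184 + 2 = 186
Numerator: 309 + 41 = 350
Denominator: 309 + 41 + 207 + 93 + 38 = 688
RR6 = 350 / 688 = 0.5087

50.9%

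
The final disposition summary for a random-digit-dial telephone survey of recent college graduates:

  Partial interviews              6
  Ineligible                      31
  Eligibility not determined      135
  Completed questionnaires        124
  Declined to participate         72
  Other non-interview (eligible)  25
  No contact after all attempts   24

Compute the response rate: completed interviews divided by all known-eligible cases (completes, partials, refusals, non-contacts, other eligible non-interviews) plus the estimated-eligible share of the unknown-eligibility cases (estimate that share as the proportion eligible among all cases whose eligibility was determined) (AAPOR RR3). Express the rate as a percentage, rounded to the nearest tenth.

33.4%

Numerator = 124
Eligible (known) = 124 + 6 + 72 + 24 + 25 = 251
e = 251 / (251 + 31) = 251 / 282 = 0.8901
Estimated eligible among unknowns = 0.8901 × 135 = 120.16
Base = 251 + 120.16 = 371.16
RR3 = 124 / 371.16 = 0.3341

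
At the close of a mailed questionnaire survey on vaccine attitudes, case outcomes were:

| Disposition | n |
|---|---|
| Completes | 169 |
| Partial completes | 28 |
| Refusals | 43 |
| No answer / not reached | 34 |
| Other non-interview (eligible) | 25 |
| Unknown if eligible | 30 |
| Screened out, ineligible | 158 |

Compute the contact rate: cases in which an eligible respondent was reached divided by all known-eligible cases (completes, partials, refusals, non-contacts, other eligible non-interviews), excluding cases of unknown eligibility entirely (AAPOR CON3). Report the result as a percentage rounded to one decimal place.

88.6%

Num → 169 + 28 + 43 + 25 = 265
Denominator → 169 + 28 + 43 + 34 + 25 = 299
CON3 = 265 / 299 = 0.8863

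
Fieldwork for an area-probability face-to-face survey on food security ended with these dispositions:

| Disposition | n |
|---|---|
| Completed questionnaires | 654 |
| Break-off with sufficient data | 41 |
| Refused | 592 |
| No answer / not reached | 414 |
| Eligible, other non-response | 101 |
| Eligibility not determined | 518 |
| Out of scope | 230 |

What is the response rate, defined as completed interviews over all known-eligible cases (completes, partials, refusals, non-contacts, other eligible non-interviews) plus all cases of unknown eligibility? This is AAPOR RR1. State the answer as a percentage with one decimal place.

Num → 654
Base → 654 + 41 + 592 + 414 + 101 + 518 = 2320
RR1 = 654 / 2320 = 0.2819

28.2%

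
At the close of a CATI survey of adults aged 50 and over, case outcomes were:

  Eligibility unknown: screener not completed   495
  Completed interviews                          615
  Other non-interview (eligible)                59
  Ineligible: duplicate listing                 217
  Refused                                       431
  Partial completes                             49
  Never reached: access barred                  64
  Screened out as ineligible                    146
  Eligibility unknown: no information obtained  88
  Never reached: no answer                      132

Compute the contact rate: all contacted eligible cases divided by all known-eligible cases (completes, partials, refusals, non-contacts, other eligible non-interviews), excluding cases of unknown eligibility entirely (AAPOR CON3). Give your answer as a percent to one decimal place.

85.5%

Never reached = 132 + 64 = 196
Undetermined eligibility = 495 + 88 = 583
Ineligible = 146 + 217 = 363
Num = 615 + 49 + 431 + 59 = 1154
Denominator = 615 + 49 + 431 + 196 + 59 = 1350
CON3 = 1154 / 1350 = 0.8548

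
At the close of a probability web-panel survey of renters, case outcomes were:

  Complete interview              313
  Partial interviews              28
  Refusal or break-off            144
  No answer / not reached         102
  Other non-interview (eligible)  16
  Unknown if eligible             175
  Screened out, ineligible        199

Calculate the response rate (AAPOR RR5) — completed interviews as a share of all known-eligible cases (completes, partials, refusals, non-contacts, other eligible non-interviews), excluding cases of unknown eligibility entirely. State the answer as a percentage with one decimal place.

51.9%

Num: 313
Base: 313 + 28 + 144 + 102 + 16 = 603
RR5 = 313 / 603 = 0.5191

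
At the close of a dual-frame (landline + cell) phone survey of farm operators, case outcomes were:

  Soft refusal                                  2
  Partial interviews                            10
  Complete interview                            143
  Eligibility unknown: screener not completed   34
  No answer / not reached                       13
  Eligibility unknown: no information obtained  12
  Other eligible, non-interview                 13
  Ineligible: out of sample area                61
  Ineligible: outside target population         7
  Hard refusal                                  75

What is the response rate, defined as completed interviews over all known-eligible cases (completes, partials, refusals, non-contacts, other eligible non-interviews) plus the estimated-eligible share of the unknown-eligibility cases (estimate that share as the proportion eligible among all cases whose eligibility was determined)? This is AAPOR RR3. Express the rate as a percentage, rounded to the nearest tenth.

Declined to participate = 75 + 2 = 77
Eligibility not determined = 34 + 12 = 46
Not eligible = 7 + 61 = 68
Top = 143
Determined eligible = 143 + 10 + 77 + 13 + 13 = 256
e = 256 / (256 + 68) = 256 / 324 = 0.7901
Eligible share of unknowns = 0.7901 × 46 = 36.34
Base = 256 + 36.34 = 292.34
RR3 = 143 / 292.34 = 0.4892

48.9%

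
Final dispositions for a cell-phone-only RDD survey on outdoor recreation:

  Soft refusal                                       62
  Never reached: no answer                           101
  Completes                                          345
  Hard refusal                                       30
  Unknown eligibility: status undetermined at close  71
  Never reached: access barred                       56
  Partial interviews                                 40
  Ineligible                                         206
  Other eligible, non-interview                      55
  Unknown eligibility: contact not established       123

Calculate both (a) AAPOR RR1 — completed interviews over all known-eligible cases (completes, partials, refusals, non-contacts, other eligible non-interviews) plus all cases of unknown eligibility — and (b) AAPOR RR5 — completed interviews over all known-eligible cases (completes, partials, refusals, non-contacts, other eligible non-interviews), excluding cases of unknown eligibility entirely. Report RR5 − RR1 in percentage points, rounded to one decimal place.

11.0

Declined to participate = 30 + 62 = 92
Non-contacts = 101 + 56 = 157
Eligibility not determined = 123 + 71 = 194
Numerator = 345
Denom = 345 + 40 + 92 + 157 + 55 + 194 = 883
RR1 = 345 / 883 = 0.3907
Denom = 345 + 40 + 92 + 157 + 55 = 689
RR5 = 345 / 689 = 0.5007
Difference = 50.07 − 39.07 = 11.00 percentage points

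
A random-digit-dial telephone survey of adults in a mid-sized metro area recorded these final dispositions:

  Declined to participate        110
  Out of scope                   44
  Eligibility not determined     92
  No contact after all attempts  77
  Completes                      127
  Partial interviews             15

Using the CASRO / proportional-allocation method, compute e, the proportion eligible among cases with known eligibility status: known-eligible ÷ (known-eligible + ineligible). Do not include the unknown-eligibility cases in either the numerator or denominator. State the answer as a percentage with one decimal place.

88.2%

Known eligible → 127 + 15 + 110 + 77 = 329
e = 329 / (329 + 44) = 329 / 373 = 0.8820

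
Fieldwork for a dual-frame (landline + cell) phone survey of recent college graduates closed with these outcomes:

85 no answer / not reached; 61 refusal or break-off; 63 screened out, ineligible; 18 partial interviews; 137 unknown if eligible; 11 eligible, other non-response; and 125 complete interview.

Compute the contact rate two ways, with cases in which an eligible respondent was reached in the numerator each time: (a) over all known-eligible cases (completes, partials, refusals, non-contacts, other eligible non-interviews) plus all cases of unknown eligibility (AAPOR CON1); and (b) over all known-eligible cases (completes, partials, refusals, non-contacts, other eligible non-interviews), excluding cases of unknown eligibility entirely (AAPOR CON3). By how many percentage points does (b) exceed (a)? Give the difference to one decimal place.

22.5

Numerator = 125 + 18 + 61 + 11 = 215
Denominator = 125 + 18 + 61 + 85 + 11 + 137 = 437
CON1 = 215 / 437 = 0.4920
Denominator = 125 + 18 + 61 + 85 + 11 = 300
CON3 = 215 / 300 = 0.7167
Difference = 71.67 − 49.20 = 22.47 percentage points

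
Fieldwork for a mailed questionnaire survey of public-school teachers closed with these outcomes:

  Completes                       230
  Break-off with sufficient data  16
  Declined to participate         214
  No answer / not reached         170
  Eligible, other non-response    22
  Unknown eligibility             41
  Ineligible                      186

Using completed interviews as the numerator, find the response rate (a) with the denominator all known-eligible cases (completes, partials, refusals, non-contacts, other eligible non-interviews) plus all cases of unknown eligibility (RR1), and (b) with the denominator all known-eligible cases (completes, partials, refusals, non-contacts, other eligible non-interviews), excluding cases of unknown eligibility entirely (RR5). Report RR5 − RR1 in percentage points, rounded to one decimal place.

2.1

Top = 230
Denom = 230 + 16 + 214 + 170 + 22 + 41 = 693
RR1 = 230 / 693 = 0.3319
Denom = 230 + 16 + 214 + 170 + 22 = 652
RR5 = 230 / 652 = 0.3528
Difference = 35.28 − 33.19 = 2.09 percentage points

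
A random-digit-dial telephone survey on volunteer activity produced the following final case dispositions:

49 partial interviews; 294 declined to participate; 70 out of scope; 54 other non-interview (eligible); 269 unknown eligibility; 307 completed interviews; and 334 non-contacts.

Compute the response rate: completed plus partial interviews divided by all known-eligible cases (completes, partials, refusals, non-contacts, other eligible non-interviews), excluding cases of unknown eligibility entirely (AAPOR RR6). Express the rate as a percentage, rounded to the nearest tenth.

34.3%

Num → 307 + 49 = 356
Denominator → 307 + 49 + 294 + 334 + 54 = 1038
RR6 = 356 / 1038 = 0.3430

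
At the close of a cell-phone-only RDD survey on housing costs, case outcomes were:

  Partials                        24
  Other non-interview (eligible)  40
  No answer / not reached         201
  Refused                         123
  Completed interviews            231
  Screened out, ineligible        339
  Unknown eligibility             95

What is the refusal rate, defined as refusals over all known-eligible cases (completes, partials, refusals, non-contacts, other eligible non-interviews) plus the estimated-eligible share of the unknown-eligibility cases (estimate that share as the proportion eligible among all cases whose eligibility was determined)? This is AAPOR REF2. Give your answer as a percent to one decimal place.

18.1%

Num → 123
Determined eligible → 231 + 24 + 123 + 201 + 40 = 619
e = 619 / (619 + 339) = 619 / 958 = 0.6461
Eligible share of unknowns → 0.6461 × 95 = 61.38
Denom → 619 + 61.38 = 680.38
REF2 = 123 / 680.38 = 0.1808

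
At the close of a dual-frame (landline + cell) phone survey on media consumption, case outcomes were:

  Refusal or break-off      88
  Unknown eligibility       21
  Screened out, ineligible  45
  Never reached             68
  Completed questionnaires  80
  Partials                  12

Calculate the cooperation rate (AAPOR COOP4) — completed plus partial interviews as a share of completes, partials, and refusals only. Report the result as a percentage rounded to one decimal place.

51.1%

Num: 80 + 12 = 92
Base: 80 + 12 + 88 = 180
COOP4 = 92 / 180 = 0.5111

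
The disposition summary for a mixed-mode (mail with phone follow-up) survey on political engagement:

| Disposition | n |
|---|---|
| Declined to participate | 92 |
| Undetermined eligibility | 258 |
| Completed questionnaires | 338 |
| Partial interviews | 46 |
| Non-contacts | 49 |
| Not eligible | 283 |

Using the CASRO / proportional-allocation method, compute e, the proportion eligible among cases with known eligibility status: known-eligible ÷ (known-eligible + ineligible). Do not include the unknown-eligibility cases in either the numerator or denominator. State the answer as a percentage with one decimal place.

Eligible (known) → 338 + 46 + 92 + 49 = 525
e = 525 / (525 + 283) = 525 / 808 = 0.6498

65.0%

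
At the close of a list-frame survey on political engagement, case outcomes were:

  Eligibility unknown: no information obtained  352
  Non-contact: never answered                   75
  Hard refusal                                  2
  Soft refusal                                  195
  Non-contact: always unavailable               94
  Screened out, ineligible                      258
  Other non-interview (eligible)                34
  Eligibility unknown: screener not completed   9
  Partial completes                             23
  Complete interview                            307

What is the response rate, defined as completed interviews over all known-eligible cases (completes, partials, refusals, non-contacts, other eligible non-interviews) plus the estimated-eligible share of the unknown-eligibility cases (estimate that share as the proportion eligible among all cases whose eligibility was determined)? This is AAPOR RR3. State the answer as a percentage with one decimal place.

Refused = 2 + 195 = 197
Never reached = 75 + 94 = 169
Undetermined eligibility = 9 + 352 = 361
Num: 307
Eligible (known): 307 + 23 + 197 + 169 + 34 = 730
e = 730 / (730 + 258) = 730 / 988 = 0.7389
Estimated eligible among unknowns: 0.7389 × 361 = 266.74
Base: 730 + 266.74 = 996.74
RR3 = 307 / 996.74 = 0.3080

30.8%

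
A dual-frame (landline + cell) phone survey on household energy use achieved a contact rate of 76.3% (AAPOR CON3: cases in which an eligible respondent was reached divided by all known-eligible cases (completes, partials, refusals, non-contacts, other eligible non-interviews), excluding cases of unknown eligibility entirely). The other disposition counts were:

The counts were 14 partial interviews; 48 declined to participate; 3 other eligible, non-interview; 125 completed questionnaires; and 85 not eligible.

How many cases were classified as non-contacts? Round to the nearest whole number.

59

Top = 125 + 14 + 48 + 3 = 190
CON3 = 190 / D = 0.763
D = 190 / 0.763 = 249.0
Remaining denominator categories sum to 190
non-contacts = 249.0 − 190 ≈ 59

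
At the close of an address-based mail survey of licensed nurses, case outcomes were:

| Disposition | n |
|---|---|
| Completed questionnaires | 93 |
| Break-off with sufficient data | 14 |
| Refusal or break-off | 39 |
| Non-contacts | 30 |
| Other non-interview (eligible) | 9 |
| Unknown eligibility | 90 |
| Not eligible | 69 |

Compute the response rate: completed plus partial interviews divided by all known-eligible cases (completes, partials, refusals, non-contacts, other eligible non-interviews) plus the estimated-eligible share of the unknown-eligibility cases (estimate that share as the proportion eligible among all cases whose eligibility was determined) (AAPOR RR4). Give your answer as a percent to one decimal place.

42.7%

Numerator = 93 + 14 = 107
Eligible (known) = 93 + 14 + 39 + 30 + 9 = 185
e = 185 / (185 + 69) = 185 / 254 = 0.7283
Eligible share of unknowns = 0.7283 × 90 = 65.55
Denom = 185 + 65.55 = 250.55
RR4 = 107 / 250.55 = 0.4271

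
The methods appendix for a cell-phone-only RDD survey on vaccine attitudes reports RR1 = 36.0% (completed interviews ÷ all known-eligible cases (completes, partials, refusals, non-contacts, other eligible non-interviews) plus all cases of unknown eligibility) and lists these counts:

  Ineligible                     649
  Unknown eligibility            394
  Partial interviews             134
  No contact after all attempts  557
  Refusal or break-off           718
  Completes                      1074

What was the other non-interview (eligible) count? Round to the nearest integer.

RR1 = 1074 / D = 0.360
D = 1074 / 0.360 = 2983.3
Other denominator terms total 2877
other non-interview (eligible) = 2983.3 − 2877 ≈ 106

106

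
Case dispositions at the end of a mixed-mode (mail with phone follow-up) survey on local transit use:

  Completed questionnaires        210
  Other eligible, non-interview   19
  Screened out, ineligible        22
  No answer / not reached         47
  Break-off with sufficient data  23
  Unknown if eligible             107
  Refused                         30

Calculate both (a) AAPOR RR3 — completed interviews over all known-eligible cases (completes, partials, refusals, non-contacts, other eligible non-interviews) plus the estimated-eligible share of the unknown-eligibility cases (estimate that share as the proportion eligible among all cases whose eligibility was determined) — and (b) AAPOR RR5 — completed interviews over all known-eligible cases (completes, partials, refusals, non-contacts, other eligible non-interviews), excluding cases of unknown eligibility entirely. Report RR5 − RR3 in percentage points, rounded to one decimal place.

14.9

Numerator: 210
Known eligible: 210 + 23 + 30 + 47 + 19 = 329
e = 329 / (329 + 22) = 329 / 351 = 0.9373
e × U: 0.9373 × 107 = 100.29
Base: 329 + 100.29 = 429.29
RR3 = 210 / 429.29 = 0.4892
Base: 210 + 23 + 30 + 47 + 19 = 329
RR5 = 210 / 329 = 0.6383
Difference = 63.83 − 48.92 = 14.91 percentage points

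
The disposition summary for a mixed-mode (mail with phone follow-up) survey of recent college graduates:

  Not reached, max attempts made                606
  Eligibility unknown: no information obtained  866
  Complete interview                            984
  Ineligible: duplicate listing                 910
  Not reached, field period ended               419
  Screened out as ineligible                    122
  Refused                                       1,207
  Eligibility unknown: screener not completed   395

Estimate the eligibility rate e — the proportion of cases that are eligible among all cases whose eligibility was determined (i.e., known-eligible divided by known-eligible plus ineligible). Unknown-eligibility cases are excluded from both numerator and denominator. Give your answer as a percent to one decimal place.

75.7%

Never reached = 419 + 606 = 1025
Unknown eligibility = 395 + 866 = 1261
Not eligible = 122 + 910 = 1032
Known eligible = 984 + 1207 + 1025 = 3216
e = 3216 / (3216 + 1032) = 3216 / 4248 = 0.7571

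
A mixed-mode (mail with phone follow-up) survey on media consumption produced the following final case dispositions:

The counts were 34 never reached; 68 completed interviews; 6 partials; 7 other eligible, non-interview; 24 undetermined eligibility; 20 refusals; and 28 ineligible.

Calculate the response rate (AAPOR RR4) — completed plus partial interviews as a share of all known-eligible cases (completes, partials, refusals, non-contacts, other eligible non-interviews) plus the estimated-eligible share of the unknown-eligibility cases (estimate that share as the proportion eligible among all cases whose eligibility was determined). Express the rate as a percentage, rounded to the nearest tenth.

Top: 68 + 6 = 74
Known eligible: 68 + 6 + 20 + 34 + 7 = 135
e = 135 / (135 + 28) = 135 / 163 = 0.8282
Estimated eligible among unknowns: 0.8282 × 24 = 19.88
Denom: 135 + 19.88 = 154.88
RR4 = 74 / 154.88 = 0.4778

47.8%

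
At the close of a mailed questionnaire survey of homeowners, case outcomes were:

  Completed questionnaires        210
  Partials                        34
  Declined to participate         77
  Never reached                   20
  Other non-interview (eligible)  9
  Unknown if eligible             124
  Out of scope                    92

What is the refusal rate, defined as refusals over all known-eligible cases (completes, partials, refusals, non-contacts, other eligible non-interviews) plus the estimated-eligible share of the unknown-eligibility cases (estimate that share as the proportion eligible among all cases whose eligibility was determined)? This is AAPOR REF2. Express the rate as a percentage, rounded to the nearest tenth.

Top = 77
Eligible (known) = 210 + 34 + 77 + 20 + 9 = 350
e = 350 / (350 + 92) = 350 / 442 = 0.7919
Estimated eligible among unknowns = 0.7919 × 124 = 98.20
Denominator = 350 + 98.20 = 448.20
REF2 = 77 / 448.20 = 0.1718

17.2%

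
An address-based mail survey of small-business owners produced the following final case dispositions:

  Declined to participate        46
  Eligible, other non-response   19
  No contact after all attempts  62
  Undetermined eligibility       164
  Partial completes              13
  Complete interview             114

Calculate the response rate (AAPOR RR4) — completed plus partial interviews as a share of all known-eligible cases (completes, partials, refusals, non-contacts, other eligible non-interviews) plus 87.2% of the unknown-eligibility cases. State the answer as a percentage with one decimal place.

32.0%

Top: 114 + 13 = 127
Eligible (known): 114 + 13 + 46 + 62 + 19 = 254
e × U: 0.8720 × 164 = 143.01
Base: 254 + 143.01 = 397.01
RR4 = 127 / 397.01 = 0.3199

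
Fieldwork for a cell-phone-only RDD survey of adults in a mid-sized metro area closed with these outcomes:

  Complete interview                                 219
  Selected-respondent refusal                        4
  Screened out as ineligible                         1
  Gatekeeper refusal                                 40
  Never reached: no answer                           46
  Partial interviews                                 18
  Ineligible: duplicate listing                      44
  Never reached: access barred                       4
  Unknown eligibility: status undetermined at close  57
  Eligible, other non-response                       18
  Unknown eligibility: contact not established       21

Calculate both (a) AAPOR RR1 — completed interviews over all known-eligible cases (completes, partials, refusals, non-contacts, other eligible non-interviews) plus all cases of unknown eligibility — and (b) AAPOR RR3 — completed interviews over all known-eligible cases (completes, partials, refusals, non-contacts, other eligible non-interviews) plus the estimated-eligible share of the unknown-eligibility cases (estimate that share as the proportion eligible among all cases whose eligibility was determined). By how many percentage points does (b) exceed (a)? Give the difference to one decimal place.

1.1

Refusals = 40 + 4 = 44
No answer / not reached = 46 + 4 = 50
Eligibility not determined = 21 + 57 = 78
Not eligible = 1 + 44 = 45
Top → 219
Denominator → 219 + 18 + 44 + 50 + 18 + 78 = 427
RR1 = 219 / 427 = 0.5129
Known eligible → 219 + 18 + 44 + 50 + 18 = 349
e = 349 / (349 + 45) = 349 / 394 = 0.8858
Estimated eligible among unknowns → 0.8858 × 78 = 69.09
Denominator → 349 + 69.09 = 418.09
RR3 = 219 / 418.09 = 0.5238
Difference = 52.38 − 51.29 = 1.09 percentage points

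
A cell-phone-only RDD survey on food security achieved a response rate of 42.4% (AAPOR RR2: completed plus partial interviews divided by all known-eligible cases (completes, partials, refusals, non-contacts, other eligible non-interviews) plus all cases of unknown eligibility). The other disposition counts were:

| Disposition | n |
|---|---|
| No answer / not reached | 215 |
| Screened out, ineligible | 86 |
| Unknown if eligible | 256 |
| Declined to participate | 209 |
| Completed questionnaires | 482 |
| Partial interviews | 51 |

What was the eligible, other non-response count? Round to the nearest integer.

44

Num: 482 + 51 = 533
RR2 = 533 / D = 0.424
D = 533 / 0.424 = 1257.1
Other denominator terms total 1213
eligible, other non-response = 1257.1 − 1213 ≈ 44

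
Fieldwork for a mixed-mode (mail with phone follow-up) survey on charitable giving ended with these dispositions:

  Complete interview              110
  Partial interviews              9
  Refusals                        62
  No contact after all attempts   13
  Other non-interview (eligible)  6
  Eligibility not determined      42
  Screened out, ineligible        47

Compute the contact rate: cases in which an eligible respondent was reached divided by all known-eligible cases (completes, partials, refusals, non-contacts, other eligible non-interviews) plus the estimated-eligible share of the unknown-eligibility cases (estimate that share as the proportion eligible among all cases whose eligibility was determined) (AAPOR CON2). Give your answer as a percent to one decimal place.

79.9%

Top → 110 + 9 + 62 + 6 = 187
Eligible (known) → 110 + 9 + 62 + 13 + 6 = 200
e = 200 / (200 + 47) = 200 / 247 = 0.8097
Eligible share of unknowns → 0.8097 × 42 = 34.01
Base → 200 + 34.01 = 234.01
CON2 = 187 / 234.01 = 0.7991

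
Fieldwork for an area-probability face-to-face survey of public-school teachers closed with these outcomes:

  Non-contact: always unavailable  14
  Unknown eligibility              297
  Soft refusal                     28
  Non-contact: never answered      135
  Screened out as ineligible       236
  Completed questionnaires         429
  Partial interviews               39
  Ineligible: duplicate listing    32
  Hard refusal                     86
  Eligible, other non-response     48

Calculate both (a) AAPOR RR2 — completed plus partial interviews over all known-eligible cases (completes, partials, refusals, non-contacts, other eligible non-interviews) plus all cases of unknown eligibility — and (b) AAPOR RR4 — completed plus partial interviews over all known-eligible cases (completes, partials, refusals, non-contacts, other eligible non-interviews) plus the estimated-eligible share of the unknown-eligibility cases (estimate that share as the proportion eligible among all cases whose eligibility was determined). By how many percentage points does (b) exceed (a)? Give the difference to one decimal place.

Refusals = 86 + 28 = 114
No answer / not reached = 135 + 14 = 149
Out of scope = 236 + 32 = 268
Numerator → 429 + 39 = 468
Denominator → 429 + 39 + 114 + 149 + 48 + 297 = 1076
RR2 = 468 / 1076 = 0.4349
Known eligible → 429 + 39 + 114 + 149 + 48 = 779
e = 779 / (779 + 268) = 779 / 1047 = 0.7440
e × U → 0.7440 × 297 = 220.97
Denominator → 779 + 220.97 = 999.97
RR4 = 468 / 999.97 = 0.4680
Difference = 46.80 − 43.49 = 3.31 percentage points

3.3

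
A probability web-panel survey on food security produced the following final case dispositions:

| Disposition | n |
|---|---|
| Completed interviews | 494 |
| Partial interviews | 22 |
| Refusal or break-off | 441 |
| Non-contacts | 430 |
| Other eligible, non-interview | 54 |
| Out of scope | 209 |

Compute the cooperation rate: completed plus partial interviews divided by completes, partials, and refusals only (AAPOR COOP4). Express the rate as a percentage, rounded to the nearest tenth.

53.9%

Top: 494 + 22 = 516
Base: 494 + 22 + 441 = 957
COOP4 = 516 / 957 = 0.5392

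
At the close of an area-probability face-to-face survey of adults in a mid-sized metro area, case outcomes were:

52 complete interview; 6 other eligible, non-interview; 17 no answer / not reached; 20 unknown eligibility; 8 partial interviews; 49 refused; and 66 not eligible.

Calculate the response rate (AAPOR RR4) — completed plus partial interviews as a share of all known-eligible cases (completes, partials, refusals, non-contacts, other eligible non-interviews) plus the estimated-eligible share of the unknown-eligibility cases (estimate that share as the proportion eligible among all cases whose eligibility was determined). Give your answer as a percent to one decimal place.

41.3%

Numerator: 52 + 8 = 60
Eligible (known): 52 + 8 + 49 + 17 + 6 = 132
e = 132 / (132 + 66) = 132 / 198 = 0.6667
e × U: 0.6667 × 20 = 13.33
Denominator: 132 + 13.33 = 145.33
RR4 = 60 / 145.33 = 0.4129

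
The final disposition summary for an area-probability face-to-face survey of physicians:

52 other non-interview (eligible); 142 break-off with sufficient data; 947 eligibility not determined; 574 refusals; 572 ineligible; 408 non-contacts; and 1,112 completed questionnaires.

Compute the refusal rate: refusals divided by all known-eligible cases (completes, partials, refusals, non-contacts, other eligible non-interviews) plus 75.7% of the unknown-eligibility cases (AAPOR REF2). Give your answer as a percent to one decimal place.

Num = 574
Known eligible = 1112 + 142 + 574 + 408 + 52 = 2288
Eligible share of unknowns = 0.7570 × 947 = 716.88
Denom = 2288 + 716.88 = 3004.88
REF2 = 574 / 3004.88 = 0.1910

19.1%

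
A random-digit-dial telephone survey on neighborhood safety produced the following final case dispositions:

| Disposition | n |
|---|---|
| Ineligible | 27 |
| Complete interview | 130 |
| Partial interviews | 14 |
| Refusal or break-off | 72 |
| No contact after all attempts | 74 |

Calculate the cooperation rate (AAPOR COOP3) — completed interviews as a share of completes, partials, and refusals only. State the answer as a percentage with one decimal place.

60.2%

Num = 130
Denominator = 130 + 14 + 72 = 216
COOP3 = 130 / 216 = 0.6019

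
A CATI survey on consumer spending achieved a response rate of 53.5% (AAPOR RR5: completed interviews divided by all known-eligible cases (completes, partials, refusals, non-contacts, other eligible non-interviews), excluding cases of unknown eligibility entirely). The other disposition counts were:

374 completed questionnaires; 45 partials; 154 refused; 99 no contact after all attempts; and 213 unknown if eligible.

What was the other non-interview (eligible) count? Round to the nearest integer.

RR5 = 374 / D = 0.535
D = 374 / 0.535 = 699.1
Other denominator terms total 672
other non-interview (eligible) = 699.1 − 672 ≈ 27

27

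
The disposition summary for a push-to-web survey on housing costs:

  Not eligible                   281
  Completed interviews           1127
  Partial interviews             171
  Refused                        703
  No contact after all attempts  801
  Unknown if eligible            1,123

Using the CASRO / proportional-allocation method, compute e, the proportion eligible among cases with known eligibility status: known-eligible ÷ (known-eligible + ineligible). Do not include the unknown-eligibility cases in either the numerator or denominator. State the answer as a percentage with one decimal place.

Known eligible = 1127 + 171 + 703 + 801 = 2802
e = 2802 / (2802 + 281) = 2802 / 3083 = 0.9089

90.9%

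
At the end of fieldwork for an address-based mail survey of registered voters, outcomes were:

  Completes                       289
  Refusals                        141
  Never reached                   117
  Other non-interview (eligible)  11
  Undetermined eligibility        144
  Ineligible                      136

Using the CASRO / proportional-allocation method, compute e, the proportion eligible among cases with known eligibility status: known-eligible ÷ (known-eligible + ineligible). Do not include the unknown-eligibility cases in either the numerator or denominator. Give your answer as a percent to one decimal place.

Eligible (known) → 289 + 141 + 117 + 11 = 558
e = 558 / (558 + 136) = 558 / 694 = 0.8040

80.4%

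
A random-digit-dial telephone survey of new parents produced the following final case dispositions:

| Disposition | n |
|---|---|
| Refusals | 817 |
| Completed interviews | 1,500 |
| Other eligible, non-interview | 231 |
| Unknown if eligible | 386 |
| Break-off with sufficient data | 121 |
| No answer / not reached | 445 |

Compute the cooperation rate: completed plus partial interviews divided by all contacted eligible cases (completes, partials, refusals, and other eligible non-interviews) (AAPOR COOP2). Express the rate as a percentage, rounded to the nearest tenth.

60.7%

Numerator = 1500 + 121 = 1621
Denominator = 1500 + 121 + 817 + 231 = 2669
COOP2 = 1621 / 2669 = 0.6073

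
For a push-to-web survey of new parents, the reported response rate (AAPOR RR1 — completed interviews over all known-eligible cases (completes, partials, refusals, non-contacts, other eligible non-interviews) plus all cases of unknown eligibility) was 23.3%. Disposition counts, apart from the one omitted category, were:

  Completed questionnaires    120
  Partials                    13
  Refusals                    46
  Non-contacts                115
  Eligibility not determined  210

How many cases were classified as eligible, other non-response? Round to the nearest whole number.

11

RR1 = 120 / D = 0.233
D = 120 / 0.233 = 515.0
Other denominator terms total 504
eligible, other non-response = 515.0 − 504 ≈ 11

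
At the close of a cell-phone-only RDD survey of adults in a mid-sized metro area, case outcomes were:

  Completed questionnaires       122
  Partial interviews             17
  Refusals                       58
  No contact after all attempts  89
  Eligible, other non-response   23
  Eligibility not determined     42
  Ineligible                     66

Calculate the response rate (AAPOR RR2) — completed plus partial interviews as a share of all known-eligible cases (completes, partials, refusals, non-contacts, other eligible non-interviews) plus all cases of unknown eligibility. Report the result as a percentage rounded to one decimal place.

Numerator: 122 + 17 = 139
Denom: 122 + 17 + 58 + 89 + 23 + 42 = 351
RR2 = 139 / 351 = 0.3960

39.6%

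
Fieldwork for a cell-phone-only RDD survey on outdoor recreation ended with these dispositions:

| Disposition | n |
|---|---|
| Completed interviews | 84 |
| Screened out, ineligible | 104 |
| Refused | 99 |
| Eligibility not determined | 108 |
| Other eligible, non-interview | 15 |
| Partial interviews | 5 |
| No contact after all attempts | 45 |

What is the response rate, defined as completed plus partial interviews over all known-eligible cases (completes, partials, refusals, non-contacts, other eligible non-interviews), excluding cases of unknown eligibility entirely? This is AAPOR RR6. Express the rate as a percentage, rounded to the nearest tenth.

Num: 84 + 5 = 89
Denominator: 84 + 5 + 99 + 45 + 15 = 248
RR6 = 89 / 248 = 0.3589

35.9%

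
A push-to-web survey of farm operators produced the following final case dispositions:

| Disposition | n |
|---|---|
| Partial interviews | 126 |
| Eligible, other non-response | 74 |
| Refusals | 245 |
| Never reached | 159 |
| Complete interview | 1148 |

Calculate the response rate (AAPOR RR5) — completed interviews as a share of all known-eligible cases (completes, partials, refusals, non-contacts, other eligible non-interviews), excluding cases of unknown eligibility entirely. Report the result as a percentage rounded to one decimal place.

65.5%

Top → 1148
Base → 1148 + 126 + 245 + 159 + 74 = 1752
RR5 = 1148 / 1752 = 0.6553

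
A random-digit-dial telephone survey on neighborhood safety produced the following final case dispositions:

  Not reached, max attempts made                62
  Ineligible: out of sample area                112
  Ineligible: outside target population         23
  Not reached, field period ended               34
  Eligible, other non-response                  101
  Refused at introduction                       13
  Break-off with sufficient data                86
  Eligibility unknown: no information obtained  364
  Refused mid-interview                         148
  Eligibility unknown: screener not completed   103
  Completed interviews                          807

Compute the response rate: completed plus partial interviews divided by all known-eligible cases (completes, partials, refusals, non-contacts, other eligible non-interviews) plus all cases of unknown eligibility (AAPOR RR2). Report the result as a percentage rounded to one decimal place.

Refused = 13 + 148 = 161
No answer / not reached = 34 + 62 = 96
Undetermined eligibility = 103 + 364 = 467
Ineligible = 23 + 112 = 135
Top → 807 + 86 = 893
Denom → 807 + 86 + 161 + 96 + 101 + 467 = 1718
RR2 = 893 / 1718 = 0.5198

52.0%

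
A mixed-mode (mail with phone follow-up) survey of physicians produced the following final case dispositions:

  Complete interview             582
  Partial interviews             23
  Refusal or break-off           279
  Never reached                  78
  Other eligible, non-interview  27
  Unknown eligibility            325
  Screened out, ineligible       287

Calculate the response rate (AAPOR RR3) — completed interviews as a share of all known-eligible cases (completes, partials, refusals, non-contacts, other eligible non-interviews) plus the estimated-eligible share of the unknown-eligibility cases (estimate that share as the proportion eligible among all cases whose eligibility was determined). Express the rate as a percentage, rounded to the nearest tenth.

46.9%

Top: 582
Eligible (known): 582 + 23 + 279 + 78 + 27 = 989
e = 989 / (989 + 287) = 989 / 1276 = 0.7751
Eligible share of unknowns: 0.7751 × 325 = 251.91
Denominator: 989 + 251.91 = 1240.91
RR3 = 582 / 1240.91 = 0.4690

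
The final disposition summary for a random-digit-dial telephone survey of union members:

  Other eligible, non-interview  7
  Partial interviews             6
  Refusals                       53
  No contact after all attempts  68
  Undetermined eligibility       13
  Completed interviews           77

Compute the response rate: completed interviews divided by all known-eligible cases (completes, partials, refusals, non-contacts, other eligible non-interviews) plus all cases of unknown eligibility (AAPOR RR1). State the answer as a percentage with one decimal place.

34.4%

Num = 77
Denominator = 77 + 6 + 53 + 68 + 7 + 13 = 224
RR1 = 77 / 224 = 0.3438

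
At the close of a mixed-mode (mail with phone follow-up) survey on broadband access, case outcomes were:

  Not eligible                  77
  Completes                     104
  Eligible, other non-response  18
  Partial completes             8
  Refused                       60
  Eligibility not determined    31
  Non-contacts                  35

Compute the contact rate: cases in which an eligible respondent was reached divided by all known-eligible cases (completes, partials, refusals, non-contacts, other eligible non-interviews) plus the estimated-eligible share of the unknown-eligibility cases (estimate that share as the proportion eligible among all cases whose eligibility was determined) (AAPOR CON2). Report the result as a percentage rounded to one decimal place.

76.6%

Num = 104 + 8 + 60 + 18 = 190
Determined eligible = 104 + 8 + 60 + 35 + 18 = 225
e = 225 / (225 + 77) = 225 / 302 = 0.7450
Eligible share of unknowns = 0.7450 × 31 = 23.09
Denominator = 225 + 23.09 = 248.09
CON2 = 190 / 248.09 = 0.7659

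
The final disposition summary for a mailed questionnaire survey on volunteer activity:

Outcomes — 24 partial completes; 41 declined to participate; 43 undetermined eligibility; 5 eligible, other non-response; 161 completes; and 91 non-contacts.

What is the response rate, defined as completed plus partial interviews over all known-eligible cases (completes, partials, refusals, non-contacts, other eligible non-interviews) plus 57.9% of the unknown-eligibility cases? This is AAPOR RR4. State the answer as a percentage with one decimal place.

Numerator = 161 + 24 = 185
Known eligible = 161 + 24 + 41 + 91 + 5 = 322
Estimated eligible among unknowns = 0.5790 × 43 = 24.90
Denom = 322 + 24.90 = 346.90
RR4 = 185 / 346.90 = 0.5333

53.3%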